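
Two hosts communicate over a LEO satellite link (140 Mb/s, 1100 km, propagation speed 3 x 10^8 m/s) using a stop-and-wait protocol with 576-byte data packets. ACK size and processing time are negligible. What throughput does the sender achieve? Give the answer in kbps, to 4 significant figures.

625.6 kbps

t_tx = L/R = 4608/140000000 = 3.29143e-05 s.
t_prop = 1100000/300000000 = 0.00366667 s; RTT = 0.00733333 s.
Cycle = t_tx + RTT = 0.00736625 s.
Throughput = L / cycle = 4608 / 0.00736625 = 625.6 kbps.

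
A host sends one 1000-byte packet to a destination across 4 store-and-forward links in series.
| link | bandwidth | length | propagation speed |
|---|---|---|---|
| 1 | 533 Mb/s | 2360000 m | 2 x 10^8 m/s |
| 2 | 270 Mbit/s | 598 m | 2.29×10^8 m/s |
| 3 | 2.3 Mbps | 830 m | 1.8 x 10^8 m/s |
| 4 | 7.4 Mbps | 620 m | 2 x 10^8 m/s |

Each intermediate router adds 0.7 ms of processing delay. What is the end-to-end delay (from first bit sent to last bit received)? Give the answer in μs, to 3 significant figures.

18500 μs

L = 1000 × 8 = 8000 bits.
Transmission delays (L/R per hop): 15.0094, 29.6296, 3478.26, 1081.08 μs; sum = 4603.98 μs.
Propagation delays (d/s per hop): 11800, 2.61135, 4.61111, 3.1 μs; sum = 11810.3 μs.
Processing at 3 router(s): 3 × 0.7 ms = 2100 μs.
End-to-end = 18500 μs.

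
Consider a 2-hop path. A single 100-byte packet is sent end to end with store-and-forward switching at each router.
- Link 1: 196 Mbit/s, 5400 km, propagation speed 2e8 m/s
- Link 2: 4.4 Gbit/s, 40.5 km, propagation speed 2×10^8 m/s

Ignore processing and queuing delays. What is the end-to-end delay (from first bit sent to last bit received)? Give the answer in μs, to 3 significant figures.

27200 μs

L = 100 × 8 = 800 bits.
Transmission delays (L/R per hop): 4.08163, 0.181818 μs; sum = 4.26345 μs.
Propagation delays (d/s per hop): 27000, 202.5 μs; sum = 27202.5 μs.
End-to-end = 27200 μs.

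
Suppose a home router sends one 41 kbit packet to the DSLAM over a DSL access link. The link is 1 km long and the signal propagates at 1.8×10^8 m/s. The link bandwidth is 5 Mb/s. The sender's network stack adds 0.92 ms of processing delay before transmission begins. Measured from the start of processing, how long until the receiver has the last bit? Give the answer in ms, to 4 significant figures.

9.126 ms

L = 41000 bits.
Transmission delay = L/R = 41000 / 5000000 = 8.2 ms.
Propagation delay = d/s = 1000 m / 180000000 m/s = 0.00555556 ms.
Plus processing delay 0.92 ms = 0.92 ms.
Total = 9.126 ms.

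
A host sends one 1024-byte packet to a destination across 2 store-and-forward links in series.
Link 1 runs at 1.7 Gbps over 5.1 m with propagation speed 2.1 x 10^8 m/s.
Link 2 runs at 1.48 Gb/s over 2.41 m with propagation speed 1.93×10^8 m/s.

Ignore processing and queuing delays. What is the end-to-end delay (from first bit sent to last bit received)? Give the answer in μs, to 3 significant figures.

L = 1024 × 8 = 8192 bits.
Transmission delays (L/R per hop): 4.81882, 5.53514 μs; sum = 10.354 μs.
Propagation delays (d/s per hop): 0.0242857, 0.012487 μs; sum = 0.0367728 μs.
End-to-end = 10.4 μs.

10.4 μs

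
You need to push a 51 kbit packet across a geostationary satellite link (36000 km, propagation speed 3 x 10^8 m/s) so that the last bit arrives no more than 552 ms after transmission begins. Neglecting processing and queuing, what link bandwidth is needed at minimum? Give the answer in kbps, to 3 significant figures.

Propagation delay = 36000000 / 300000000 = 120 ms.
Transmission budget = 552 − 120 = 432 ms.
R ≥ L / t_tx = 51000 bits / 0.432 s = 118 kbps.

118 kbps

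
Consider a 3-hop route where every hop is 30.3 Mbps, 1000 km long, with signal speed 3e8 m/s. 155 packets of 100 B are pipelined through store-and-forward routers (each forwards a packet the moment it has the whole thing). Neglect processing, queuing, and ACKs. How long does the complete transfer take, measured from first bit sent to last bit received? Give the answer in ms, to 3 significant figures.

14.1 ms

Per-hop transmission t_tx = L/R = 800/30300000 = 0.0264026 ms.
Per-hop propagation t_prop = 1000000/300000000 = 3.33333 ms.
Pipeline fill: first packet needs 3·t_tx to clear all hops; remaining 154 packets each add one t_tx.
Total = (3+155-1)·t_tx + 3·t_prop = 157·0.0264026 + 3·3.33333 = 14.1 ms.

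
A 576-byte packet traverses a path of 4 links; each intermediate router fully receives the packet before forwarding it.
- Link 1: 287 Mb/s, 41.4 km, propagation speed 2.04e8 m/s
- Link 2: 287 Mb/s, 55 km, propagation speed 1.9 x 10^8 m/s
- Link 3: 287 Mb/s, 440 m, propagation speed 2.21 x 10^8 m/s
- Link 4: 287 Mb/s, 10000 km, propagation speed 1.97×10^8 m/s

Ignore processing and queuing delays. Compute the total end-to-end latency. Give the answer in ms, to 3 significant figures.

51.3 ms

L = 576 × 8 = 4608 bits.
Transmission delay per hop = L/R = 4608/287000000 = 0.0160557 ms; 4 hops → 0.064223 ms.
Propagation delays (d/s per hop): 0.202941, 0.289474, 0.00199095, 50.7614 ms; sum = 51.2558 ms.
End-to-end = 51.3 ms.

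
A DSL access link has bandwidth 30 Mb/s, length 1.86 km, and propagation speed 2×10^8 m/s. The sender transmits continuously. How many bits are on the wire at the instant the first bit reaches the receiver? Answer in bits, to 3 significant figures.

279 bits

Propagation delay = 1860 / 200000000 = 9.3e-06 s.
BDP = R × t_prop = 30000000 × 9.3e-06 = 279 bits.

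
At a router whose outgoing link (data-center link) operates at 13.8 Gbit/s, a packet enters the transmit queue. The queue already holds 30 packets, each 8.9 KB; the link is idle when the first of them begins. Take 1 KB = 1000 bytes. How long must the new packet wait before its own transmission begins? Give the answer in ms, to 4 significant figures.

0.1548 ms

Each queued packet: L/R = 71200/13800000000 = 0.00515942 ms.
30 queued → 0.154783 ms.
Queuing delay = 0.1548 ms.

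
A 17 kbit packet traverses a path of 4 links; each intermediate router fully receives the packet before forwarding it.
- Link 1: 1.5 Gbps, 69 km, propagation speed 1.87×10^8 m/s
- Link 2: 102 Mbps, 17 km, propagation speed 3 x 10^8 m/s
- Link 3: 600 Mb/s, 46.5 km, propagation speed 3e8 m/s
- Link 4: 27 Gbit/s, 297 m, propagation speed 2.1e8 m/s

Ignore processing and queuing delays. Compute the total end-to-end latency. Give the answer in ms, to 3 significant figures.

L = 17000 bits.
Transmission delays (L/R per hop): 0.0113333, 0.166667, 0.0283333, 0.00062963 ms; sum = 0.206963 ms.
Propagation delays (d/s per hop): 0.368984, 0.0566667, 0.155, 0.00141429 ms; sum = 0.582065 ms.
End-to-end = 0.789 ms.

0.789 ms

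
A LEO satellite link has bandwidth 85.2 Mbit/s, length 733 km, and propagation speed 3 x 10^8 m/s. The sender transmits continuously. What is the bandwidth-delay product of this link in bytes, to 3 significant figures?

26000 bytes

Propagation delay = 733000 / 300000000 = 0.00244333 s.
BDP = R × t_prop = 85200000 × 0.00244333 = 208172 bits.
In bytes: 208172/8 = 26000 bytes.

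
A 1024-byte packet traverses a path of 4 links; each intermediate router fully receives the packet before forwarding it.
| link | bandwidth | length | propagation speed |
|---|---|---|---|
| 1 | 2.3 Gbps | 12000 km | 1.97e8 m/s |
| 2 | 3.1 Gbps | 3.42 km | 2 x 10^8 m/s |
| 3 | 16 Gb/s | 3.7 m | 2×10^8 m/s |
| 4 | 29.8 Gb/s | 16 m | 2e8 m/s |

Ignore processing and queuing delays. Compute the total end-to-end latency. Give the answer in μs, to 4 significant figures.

60940 μs

L = 1024 × 8 = 8192 bits.
Transmission delays (L/R per hop): 3.56174, 2.64258, 0.512, 0.274899 μs; sum = 6.99122 μs.
Propagation delays (d/s per hop): 60913.7, 17.1, 0.0185, 0.08 μs; sum = 60930.9 μs.
End-to-end = 60940 μs.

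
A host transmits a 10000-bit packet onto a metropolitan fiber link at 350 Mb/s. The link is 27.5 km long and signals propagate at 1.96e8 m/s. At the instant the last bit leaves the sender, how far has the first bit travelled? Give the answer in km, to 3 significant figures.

t_tx = L/R = 10000/350000000 = 2.85714e-05 s.
Distance = s × t_tx = 196000000 × 2.85714e-05 = 5.60 km.

5.60 km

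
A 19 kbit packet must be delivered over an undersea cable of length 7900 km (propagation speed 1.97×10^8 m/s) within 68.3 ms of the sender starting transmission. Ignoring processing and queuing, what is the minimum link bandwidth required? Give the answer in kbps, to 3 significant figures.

Propagation delay = 7900000 / 197000000 = 40.1015 ms.
Transmission budget = 68.3 − 40.1015 = 28.1985 ms.
R ≥ L / t_tx = 19000 bits / 0.0281985 s = 674 kbps.

674 kbps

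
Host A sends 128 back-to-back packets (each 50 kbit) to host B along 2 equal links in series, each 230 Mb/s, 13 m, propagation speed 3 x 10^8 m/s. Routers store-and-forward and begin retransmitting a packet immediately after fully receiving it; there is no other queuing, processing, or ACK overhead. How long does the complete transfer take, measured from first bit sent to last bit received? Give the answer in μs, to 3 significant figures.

Per-hop transmission t_tx = L/R = 50000/230000000 = 217.391 μs.
Per-hop propagation t_prop = 13/300000000 = 0.0433333 μs.
Pipeline fill: first packet needs 2·t_tx to clear all hops; remaining 127 packets each add one t_tx.
Total = (2+128-1)·t_tx + 2·t_prop = 129·217.391 + 2·0.0433333 = 28000 μs.

28000 μs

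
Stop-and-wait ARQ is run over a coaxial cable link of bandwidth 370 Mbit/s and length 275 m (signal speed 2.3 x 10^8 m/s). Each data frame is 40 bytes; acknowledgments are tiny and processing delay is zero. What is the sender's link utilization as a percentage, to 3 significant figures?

26.6 %

t_tx = L/R = 320/370000000 = 8.64865e-07 s.
t_prop = 275/2.3e+08 = 1.19565e-06 s; RTT = 2.3913e-06 s.
Cycle = t_tx + RTT = 3.25617e-06 s.
Utilization = t_tx / cycle = 8.64865e-07/3.25617e-06 = 26.6 %.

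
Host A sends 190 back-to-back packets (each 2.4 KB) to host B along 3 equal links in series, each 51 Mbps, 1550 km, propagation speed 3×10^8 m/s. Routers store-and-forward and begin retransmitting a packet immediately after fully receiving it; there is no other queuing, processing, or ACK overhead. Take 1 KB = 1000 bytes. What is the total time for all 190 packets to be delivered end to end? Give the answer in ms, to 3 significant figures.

87.8 ms

Per-hop transmission t_tx = L/R = 19200/51000000 = 0.376471 ms.
Per-hop propagation t_prop = 1550000/300000000 = 5.16667 ms.
Pipeline fill: first packet needs 3·t_tx to clear all hops; remaining 189 packets each add one t_tx.
Total = (3+190-1)·t_tx + 3·t_prop = 192·0.376471 + 3·5.16667 = 87.8 ms.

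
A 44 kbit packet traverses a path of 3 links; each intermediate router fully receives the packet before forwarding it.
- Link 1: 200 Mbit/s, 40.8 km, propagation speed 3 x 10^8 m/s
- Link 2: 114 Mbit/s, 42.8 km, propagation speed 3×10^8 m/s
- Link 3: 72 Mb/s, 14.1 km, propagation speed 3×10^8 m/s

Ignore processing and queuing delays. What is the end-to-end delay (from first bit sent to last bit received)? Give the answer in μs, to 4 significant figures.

1543 μs

L = 44000 bits.
Transmission delays (L/R per hop): 220, 385.965, 611.111 μs; sum = 1217.08 μs.
Propagation delays (d/s per hop): 136, 142.667, 47 μs; sum = 325.667 μs.
End-to-end = 1543 μs.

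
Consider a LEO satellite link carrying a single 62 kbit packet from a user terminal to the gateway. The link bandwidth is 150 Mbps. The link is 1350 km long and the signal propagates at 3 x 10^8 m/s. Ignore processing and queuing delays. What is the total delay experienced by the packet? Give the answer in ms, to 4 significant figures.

4.913 ms

L = 62000 bits.
Transmission delay = L/R = 62000 / 150000000 = 0.413333 ms.
Propagation delay = d/s = 1350000 m / 300000000 m/s = 4.5 ms.
Total = 4.913 ms.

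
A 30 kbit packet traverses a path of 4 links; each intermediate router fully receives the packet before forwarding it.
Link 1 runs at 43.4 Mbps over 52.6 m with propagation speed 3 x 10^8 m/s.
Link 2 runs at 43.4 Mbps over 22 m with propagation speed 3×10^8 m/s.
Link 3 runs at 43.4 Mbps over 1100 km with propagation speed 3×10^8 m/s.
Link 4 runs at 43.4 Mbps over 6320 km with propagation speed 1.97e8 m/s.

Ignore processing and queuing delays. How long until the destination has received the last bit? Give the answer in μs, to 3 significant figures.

38500 μs

L = 30000 bits.
Transmission delay per hop = L/R = 30000/43400000 = 691.244 μs; 4 hops → 2764.98 μs.
Propagation delays (d/s per hop): 0.175333, 0.0733333, 3666.67, 32081.2 μs; sum = 35748.1 μs.
End-to-end = 38500 μs.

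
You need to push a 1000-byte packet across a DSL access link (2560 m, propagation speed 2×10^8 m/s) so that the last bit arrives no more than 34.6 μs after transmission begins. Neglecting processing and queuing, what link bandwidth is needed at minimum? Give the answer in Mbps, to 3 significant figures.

367 Mbps

L = 8000 bits.
Propagation delay = 2560 / 200000000 = 12.8 μs.
Transmission budget = 34.6 − 12.8 = 21.8 μs.
R ≥ L / t_tx = 8000 bits / 2.18e-05 s = 367 Mbps.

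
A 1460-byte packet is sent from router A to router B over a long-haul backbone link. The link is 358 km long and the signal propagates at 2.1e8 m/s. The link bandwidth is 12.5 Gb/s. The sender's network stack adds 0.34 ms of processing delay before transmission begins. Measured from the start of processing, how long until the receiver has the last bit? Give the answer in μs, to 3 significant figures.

L = 1460 × 8 = 11680 bits.
Transmission delay = L/R = 11680 / 12500000000 = 0.9344 μs.
Propagation delay = d/s = 358000 m / 210000000 m/s = 1704.76 μs.
Plus processing delay 0.34 ms = 340 μs.
Total = 2050 μs.

2050 μs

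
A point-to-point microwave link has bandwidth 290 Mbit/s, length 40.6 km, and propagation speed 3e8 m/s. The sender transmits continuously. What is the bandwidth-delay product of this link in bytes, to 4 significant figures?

Propagation delay = 40600 / 300000000 = 0.000135333 s.
BDP = R × t_prop = 290000000 × 0.000135333 = 39246.7 bits.
In bytes: 39246.7/8 = 4906 bytes.

4906 bytes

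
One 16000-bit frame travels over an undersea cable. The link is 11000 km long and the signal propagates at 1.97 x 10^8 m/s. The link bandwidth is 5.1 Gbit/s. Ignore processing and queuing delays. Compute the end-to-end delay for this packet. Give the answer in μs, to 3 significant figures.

Transmission delay = L/R = 16000 / 5100000000 = 3.13725 μs.
Propagation delay = d/s = 11000000 m / 197000000 m/s = 55837.6 μs.
Total = 55800 μs.

55800 μs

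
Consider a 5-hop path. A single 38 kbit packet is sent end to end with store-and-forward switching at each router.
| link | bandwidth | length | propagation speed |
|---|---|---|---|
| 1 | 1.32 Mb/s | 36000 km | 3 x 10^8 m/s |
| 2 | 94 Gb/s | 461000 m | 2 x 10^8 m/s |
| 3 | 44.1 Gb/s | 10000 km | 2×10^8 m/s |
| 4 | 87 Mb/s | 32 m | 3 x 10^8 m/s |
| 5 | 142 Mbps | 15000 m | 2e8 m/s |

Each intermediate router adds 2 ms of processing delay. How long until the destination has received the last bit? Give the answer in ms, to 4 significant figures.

209.9 ms

L = 38000 bits.
Transmission delays (L/R per hop): 28.7879, 0.000404255, 0.000861678, 0.436782, 0.267606 ms; sum = 29.4935 ms.
Propagation delays (d/s per hop): 120, 2.305, 50, 0.000106667, 0.075 ms; sum = 172.38 ms.
Processing at 4 router(s): 4 × 2 ms = 8 ms.
End-to-end = 209.9 ms.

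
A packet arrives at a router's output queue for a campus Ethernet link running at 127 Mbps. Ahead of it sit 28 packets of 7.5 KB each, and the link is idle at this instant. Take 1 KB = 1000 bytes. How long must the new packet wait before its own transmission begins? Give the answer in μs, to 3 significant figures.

13200 μs

Each queued packet: L/R = 60000/127000000 = 472.441 μs.
28 queued → 13228.3 μs.
Queuing delay = 13200 μs.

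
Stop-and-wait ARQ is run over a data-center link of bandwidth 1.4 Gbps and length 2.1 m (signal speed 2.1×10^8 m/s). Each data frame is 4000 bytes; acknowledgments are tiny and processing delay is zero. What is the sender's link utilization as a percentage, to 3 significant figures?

99.9 %

t_tx = L/R = 32000/1400000000 = 2.28571e-05 s.
t_prop = 2.1/210000000 = 1e-08 s; RTT = 2e-08 s.
Cycle = t_tx + RTT = 2.28771e-05 s.
Utilization = t_tx / cycle = 2.28571e-05/2.28771e-05 = 99.9 %.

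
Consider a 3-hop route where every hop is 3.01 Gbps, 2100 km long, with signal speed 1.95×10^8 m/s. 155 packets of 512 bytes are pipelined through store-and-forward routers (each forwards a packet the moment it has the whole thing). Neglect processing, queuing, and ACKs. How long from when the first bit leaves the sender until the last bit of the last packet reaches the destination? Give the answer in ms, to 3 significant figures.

32.5 ms

Per-hop transmission t_tx = L/R = 4096/3010000000 = 0.0013608 ms.
Per-hop propagation t_prop = 2100000/195000000 = 10.7692 ms.
Pipeline fill: first packet needs 3·t_tx to clear all hops; remaining 154 packets each add one t_tx.
Total = (3+155-1)·t_tx + 3·t_prop = 157·0.0013608 + 3·10.7692 = 32.5 ms.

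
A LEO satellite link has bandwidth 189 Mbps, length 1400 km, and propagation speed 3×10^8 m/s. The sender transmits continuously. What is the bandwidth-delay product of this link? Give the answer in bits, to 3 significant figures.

882000 bits

Propagation delay = 1400000 / 300000000 = 0.00466667 s.
BDP = R × t_prop = 189000000 × 0.00466667 = 882000 bits.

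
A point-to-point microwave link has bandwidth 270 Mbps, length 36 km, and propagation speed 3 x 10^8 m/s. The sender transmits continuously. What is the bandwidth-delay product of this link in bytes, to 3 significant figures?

Propagation delay = 36000 / 300000000 = 0.00012 s.
BDP = R × t_prop = 270000000 × 0.00012 = 32400 bits.
In bytes: 32400/8 = 4050 bytes.

4050 bytes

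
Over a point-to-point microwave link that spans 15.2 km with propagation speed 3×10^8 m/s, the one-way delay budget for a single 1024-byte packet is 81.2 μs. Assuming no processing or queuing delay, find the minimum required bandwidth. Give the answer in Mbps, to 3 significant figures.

L = 8192 bits.
Propagation delay = 15200 / 300000000 = 50.6667 μs.
Transmission budget = 81.2 − 50.6667 = 30.5333 μs.
R ≥ L / t_tx = 8192 bits / 3.05333e-05 s = 268 Mbps.

268 Mbps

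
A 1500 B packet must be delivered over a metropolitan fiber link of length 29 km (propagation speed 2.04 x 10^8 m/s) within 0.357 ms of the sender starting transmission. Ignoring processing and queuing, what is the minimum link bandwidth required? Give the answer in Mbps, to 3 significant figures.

L = 12000 bits.
Propagation delay = 29000 / 204000000 = 0.142157 ms.
Transmission budget = 0.357 − 0.142157 = 0.214843 ms.
R ≥ L / t_tx = 12000 bits / 0.000214843 s = 55.9 Mbps.

55.9 Mbps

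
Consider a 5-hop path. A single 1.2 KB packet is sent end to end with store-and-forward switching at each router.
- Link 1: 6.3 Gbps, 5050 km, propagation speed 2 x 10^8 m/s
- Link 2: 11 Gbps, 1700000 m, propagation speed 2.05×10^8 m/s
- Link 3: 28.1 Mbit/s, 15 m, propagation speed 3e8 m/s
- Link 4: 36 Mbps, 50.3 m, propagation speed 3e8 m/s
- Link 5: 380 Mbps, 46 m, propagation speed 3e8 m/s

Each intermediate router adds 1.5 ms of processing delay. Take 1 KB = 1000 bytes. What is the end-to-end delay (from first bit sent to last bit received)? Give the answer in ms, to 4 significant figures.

40.18 ms

L = 9600 bits.
Transmission delays (L/R per hop): 0.00152381, 0.000872727, 0.341637, 0.266667, 0.0252632 ms; sum = 0.635963 ms.
Propagation delays (d/s per hop): 25.25, 8.29268, 5e-05, 0.000167667, 0.000153333 ms; sum = 33.5431 ms.
Processing at 4 router(s): 4 × 1.5 ms = 6 ms.
End-to-end = 40.18 ms.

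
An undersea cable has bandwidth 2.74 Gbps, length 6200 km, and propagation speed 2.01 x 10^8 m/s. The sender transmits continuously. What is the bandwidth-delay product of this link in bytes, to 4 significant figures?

10560000 bytes

Propagation delay = 6200000 / 2.01e+08 = 0.0308458 s.
BDP = R × t_prop = 2740000000 × 0.0308458 = 84517400 bits.
In bytes: 84517400/8 = 10560000 bytes.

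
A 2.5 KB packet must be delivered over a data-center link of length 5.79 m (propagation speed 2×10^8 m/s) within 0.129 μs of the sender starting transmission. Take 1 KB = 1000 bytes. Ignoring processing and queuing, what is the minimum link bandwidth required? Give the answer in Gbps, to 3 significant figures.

200 Gbps

L = 20000 bits.
Propagation delay = 5.79 / 200000000 = 0.02895 μs.
Transmission budget = 0.129 − 0.02895 = 0.10005 μs.
R ≥ L / t_tx = 20000 bits / 1.0005e-07 s = 200 Gbps.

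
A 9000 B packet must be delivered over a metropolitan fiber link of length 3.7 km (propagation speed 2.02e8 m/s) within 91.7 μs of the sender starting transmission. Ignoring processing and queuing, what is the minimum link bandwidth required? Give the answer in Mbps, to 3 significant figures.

L = 72000 bits.
Propagation delay = 3700 / 202000000 = 18.3168 μs.
Transmission budget = 91.7 − 18.3168 = 73.3832 μs.
R ≥ L / t_tx = 72000 bits / 7.33832e-05 s = 981 Mbps.

981 Mbps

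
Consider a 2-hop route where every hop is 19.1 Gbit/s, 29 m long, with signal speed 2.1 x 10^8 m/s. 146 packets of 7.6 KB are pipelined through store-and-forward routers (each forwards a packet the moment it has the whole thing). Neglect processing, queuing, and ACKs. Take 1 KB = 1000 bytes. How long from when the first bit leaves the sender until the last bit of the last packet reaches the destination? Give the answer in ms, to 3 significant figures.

Per-hop transmission t_tx = L/R = 60800/19100000000 = 0.00318325 ms.
Per-hop propagation t_prop = 29/210000000 = 0.000138095 ms.
Pipeline fill: first packet needs 2·t_tx to clear all hops; remaining 145 packets each add one t_tx.
Total = (2+146-1)·t_tx + 2·t_prop = 147·0.00318325 + 2·0.000138095 = 0.468 ms.

0.468 ms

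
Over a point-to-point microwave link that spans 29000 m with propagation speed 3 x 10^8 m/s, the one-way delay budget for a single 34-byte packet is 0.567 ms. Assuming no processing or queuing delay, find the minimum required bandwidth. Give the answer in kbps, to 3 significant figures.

L = 272 bits.
Propagation delay = 29000 / 300000000 = 0.0966667 ms.
Transmission budget = 0.567 − 0.0966667 = 0.470333 ms.
R ≥ L / t_tx = 272 bits / 0.000470333 s = 578 kbps.

578 kbps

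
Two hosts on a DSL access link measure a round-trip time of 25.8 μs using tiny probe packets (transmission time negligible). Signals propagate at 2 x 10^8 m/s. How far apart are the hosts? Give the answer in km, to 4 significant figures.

2.580 km

One-way propagation = RTT/2 = 12.9 μs.
d = s × t = 200000000 × 1.29e-05 = 2.580 km.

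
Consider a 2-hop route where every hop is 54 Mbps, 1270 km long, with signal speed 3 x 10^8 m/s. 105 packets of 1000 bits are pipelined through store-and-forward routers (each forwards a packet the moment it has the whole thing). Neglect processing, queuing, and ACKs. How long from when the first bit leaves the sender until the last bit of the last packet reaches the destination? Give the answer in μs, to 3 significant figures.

Per-hop transmission t_tx = L/R = 1000/54000000 = 18.5185 μs.
Per-hop propagation t_prop = 1270000/300000000 = 4233.33 μs.
Pipeline fill: first packet needs 2·t_tx to clear all hops; remaining 104 packets each add one t_tx.
Total = (2+105-1)·t_tx + 2·t_prop = 106·18.5185 + 2·4233.33 = 10400 μs.

10400 μs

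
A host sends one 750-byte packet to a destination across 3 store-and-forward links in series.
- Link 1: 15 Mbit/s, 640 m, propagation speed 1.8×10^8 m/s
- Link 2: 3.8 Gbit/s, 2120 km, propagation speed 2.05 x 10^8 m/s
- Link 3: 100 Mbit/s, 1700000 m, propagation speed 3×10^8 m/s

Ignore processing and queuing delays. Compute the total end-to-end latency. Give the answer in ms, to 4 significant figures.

L = 750 × 8 = 6000 bits.
Transmission delays (L/R per hop): 0.4, 0.00157895, 0.06 ms; sum = 0.461579 ms.
Propagation delays (d/s per hop): 0.00355556, 10.3415, 5.66667 ms; sum = 16.0117 ms.
End-to-end = 16.47 ms.

16.47 ms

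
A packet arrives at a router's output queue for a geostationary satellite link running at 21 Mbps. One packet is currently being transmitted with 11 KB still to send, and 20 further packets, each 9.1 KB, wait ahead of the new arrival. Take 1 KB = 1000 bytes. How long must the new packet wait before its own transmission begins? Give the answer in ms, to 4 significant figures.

Each queued packet: L/R = 72800/21000000 = 3.46667 ms.
20 queued → 69.3333 ms.
Plus remaining 88000 bits of current packet: 4.19048 ms.
Queuing delay = 73.52 ms.

73.52 ms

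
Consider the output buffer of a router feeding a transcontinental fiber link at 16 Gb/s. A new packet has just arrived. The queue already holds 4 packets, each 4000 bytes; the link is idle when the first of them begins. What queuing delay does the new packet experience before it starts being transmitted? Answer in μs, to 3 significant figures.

Each queued packet: L/R = 32000/16000000000 = 2 μs.
4 queued → 8 μs.
Queuing delay = 8.00 μs.

8.00 μs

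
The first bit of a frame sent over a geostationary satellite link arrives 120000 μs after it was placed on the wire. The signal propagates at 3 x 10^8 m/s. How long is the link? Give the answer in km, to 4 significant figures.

d = s × t_prop = 300000000 × 0.12 = 36000 km.

36000 km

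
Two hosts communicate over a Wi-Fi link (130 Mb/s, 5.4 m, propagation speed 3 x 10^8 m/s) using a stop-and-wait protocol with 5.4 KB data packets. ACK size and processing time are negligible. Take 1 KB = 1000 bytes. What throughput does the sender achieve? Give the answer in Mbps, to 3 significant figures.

t_tx = L/R = 43200/130000000 = 0.000332308 s.
t_prop = 5.4/300000000 = 1.8e-08 s; RTT = 3.6e-08 s.
Cycle = t_tx + RTT = 0.000332344 s.
Throughput = L / cycle = 43200 / 0.000332344 = 130 Mbps.

130 Mbps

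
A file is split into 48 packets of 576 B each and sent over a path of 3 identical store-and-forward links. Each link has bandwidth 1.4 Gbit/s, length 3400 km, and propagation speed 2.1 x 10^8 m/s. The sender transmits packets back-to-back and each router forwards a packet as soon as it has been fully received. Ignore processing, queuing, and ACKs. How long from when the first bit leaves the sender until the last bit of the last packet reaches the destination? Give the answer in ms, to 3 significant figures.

Per-hop transmission t_tx = L/R = 4608/1400000000 = 0.00329143 ms.
Per-hop propagation t_prop = 3400000/210000000 = 16.1905 ms.
Pipeline fill: first packet needs 3·t_tx to clear all hops; remaining 47 packets each add one t_tx.
Total = (3+48-1)·t_tx + 3·t_prop = 50·0.00329143 + 3·16.1905 = 48.7 ms.

48.7 ms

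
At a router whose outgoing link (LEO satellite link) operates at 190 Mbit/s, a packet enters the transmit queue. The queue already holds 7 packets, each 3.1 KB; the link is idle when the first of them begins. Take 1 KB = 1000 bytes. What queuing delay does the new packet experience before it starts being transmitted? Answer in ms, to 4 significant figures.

0.9137 ms

Each queued packet: L/R = 24800/190000000 = 0.130526 ms.
7 queued → 0.913684 ms.
Queuing delay = 0.9137 ms.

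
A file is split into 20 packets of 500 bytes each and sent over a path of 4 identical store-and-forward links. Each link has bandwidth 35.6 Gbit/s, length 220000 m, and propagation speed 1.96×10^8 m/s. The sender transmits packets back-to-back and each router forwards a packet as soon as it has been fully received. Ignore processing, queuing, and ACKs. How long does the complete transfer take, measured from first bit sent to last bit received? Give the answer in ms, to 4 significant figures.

Per-hop transmission t_tx = L/R = 4000/35600000000 = 0.00011236 ms.
Per-hop propagation t_prop = 220000/196000000 = 1.12245 ms.
Pipeline fill: first packet needs 4·t_tx to clear all hops; remaining 19 packets each add one t_tx.
Total = (4+20-1)·t_tx + 4·t_prop = 23·0.00011236 + 4·1.12245 = 4.492 ms.

4.492 ms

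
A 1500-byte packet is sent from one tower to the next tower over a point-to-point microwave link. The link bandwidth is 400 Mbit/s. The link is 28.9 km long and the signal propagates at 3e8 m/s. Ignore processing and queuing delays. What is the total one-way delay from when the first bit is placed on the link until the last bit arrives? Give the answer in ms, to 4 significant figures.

0.1263 ms

L = 1500 × 8 = 12000 bits.
Transmission delay = L/R = 12000 / 400000000 = 0.03 ms.
Propagation delay = d/s = 28900 m / 300000000 m/s = 0.0963333 ms.
Total = 0.1263 ms.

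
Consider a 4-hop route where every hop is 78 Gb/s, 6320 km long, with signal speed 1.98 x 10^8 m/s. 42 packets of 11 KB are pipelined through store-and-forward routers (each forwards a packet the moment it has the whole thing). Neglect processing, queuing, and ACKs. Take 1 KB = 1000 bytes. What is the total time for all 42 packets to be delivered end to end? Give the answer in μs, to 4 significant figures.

127700 μs

Per-hop transmission t_tx = L/R = 88000/78000000000 = 1.12821 μs.
Per-hop propagation t_prop = 6320000/198000000 = 31919.2 μs.
Pipeline fill: first packet needs 4·t_tx to clear all hops; remaining 41 packets each add one t_tx.
Total = (4+42-1)·t_tx + 4·t_prop = 45·1.12821 + 4·31919.2 = 127700 μs.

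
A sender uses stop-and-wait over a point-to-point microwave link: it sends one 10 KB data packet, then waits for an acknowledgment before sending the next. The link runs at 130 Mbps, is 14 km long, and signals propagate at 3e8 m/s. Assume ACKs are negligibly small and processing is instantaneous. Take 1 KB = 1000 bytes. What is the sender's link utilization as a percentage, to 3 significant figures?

86.8 %

t_tx = L/R = 80000/130000000 = 0.000615385 s.
t_prop = 14000/300000000 = 4.66667e-05 s; RTT = 9.33333e-05 s.
Cycle = t_tx + RTT = 0.000708718 s.
Utilization = t_tx / cycle = 0.000615385/0.000708718 = 86.8 %.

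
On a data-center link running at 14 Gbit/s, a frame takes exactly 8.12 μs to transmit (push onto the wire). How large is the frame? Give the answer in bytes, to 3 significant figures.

L = R × t_tx = 14000000000 b/s × 8.12e-06 s = 113680 bits.
In bytes: 113680 / 8 = 14200 bytes.

14200 bytes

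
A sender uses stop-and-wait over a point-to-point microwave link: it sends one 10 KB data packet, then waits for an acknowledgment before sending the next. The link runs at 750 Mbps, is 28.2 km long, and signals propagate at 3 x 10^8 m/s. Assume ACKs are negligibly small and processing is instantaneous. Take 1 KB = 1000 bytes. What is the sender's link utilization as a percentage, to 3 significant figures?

36.2 %

t_tx = L/R = 80000/750000000 = 0.000106667 s.
t_prop = 28200/300000000 = 9.4e-05 s; RTT = 0.000188 s.
Cycle = t_tx + RTT = 0.000294667 s.
Utilization = t_tx / cycle = 0.000106667/0.000294667 = 36.2 %.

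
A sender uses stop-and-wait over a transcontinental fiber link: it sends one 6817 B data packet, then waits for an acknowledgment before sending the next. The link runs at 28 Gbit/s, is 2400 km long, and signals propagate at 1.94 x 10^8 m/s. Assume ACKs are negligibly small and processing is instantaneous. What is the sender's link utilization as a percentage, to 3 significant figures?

t_tx = L/R = 54536/28000000000 = 1.94771e-06 s.
t_prop = 2400000/194000000 = 0.0123711 s; RTT = 0.0247423 s.
Cycle = t_tx + RTT = 0.0247442 s.
Utilization = t_tx / cycle = 1.94771e-06/0.0247442 = 0.00787 %.

0.00787 %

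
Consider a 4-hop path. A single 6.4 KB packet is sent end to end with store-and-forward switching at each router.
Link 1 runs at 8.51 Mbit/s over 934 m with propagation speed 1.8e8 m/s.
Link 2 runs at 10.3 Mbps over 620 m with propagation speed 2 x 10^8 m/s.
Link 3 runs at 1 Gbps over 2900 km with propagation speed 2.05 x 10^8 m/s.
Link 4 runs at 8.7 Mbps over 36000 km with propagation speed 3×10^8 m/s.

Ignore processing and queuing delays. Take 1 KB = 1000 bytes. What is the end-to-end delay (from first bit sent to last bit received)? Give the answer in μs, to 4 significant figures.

L = 51200 bits.
Transmission delays (L/R per hop): 6016.45, 4970.87, 51.2, 5885.06 μs; sum = 16923.6 μs.
Propagation delays (d/s per hop): 5.18889, 3.1, 14146.3, 120000 μs; sum = 134155 μs.
End-to-end = 151100 μs.

151100 μs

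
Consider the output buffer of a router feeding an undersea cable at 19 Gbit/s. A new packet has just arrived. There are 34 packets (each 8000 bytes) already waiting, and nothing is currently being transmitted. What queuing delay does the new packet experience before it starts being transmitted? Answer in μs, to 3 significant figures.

Each queued packet: L/R = 64000/19000000000 = 3.36842 μs.
34 queued → 114.526 μs.
Queuing delay = 115 μs.

115 μs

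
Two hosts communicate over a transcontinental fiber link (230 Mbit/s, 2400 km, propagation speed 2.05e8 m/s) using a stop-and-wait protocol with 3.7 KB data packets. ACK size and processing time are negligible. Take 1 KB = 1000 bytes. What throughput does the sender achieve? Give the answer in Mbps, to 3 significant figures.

1.26 Mbps

t_tx = L/R = 29600/230000000 = 0.000128696 s.
t_prop = 2400000/2.05e+08 = 0.0117073 s; RTT = 0.0234146 s.
Cycle = t_tx + RTT = 0.0235433 s.
Throughput = L / cycle = 29600 / 0.0235433 = 1.26 Mbps.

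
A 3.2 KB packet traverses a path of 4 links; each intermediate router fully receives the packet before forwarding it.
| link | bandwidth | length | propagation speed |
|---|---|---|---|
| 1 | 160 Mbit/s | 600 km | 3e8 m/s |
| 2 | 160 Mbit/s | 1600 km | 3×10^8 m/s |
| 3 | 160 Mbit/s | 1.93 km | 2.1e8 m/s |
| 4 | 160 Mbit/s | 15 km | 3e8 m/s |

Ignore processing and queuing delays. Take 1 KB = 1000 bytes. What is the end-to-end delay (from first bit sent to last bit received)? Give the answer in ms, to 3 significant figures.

8.03 ms

L = 25600 bits.
Transmission delay per hop = L/R = 25600/160000000 = 0.16 ms; 4 hops → 0.64 ms.
Propagation delays (d/s per hop): 2, 5.33333, 0.00919048, 0.05 ms; sum = 7.39252 ms.
End-to-end = 8.03 ms.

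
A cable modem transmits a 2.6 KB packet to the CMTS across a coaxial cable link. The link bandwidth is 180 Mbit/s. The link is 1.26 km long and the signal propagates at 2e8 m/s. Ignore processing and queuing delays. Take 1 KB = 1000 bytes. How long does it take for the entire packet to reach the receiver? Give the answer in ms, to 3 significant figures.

0.122 ms

L = 20800 bits.
Transmission delay = L/R = 20800 / 180000000 = 0.115556 ms.
Propagation delay = d/s = 1260 m / 200000000 m/s = 0.0063 ms.
Total = 0.122 ms.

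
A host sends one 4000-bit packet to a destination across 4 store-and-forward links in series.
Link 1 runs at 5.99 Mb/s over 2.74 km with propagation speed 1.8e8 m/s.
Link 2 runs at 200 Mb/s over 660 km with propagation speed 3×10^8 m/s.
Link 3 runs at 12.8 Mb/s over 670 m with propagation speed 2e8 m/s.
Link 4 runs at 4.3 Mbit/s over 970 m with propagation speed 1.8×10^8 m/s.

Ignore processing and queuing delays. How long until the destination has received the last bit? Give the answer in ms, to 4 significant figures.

Transmission delays (L/R per hop): 0.66778, 0.02, 0.3125, 0.930233 ms; sum = 1.93051 ms.
Propagation delays (d/s per hop): 0.0152222, 2.2, 0.00335, 0.00538889 ms; sum = 2.22396 ms.
End-to-end = 4.154 ms.

4.154 ms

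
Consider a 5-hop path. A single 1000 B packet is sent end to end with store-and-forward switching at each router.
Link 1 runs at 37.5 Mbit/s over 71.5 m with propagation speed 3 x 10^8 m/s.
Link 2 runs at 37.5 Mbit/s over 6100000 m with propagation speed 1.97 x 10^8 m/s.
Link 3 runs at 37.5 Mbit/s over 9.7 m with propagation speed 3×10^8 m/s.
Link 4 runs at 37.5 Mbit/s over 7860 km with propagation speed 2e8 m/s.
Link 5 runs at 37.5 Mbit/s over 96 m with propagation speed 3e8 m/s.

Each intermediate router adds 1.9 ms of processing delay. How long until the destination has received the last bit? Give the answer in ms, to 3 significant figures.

L = 1000 × 8 = 8000 bits.
Transmission delay per hop = L/R = 8000/37500000 = 0.213333 ms; 5 hops → 1.06667 ms.
Propagation delays (d/s per hop): 0.000238333, 30.9645, 3.23333e-05, 39.3, 0.00032 ms; sum = 70.2651 ms.
Processing at 4 router(s): 4 × 1.9 ms = 7.6 ms.
End-to-end = 78.9 ms.

78.9 ms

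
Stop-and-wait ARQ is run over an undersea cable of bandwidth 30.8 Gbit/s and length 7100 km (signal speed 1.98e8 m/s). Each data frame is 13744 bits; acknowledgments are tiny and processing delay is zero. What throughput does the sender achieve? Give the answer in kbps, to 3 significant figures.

192 kbps

t_tx = L/R = 13744/30800000000 = 4.46234e-07 s.
t_prop = 7100000/198000000 = 0.0358586 s; RTT = 0.0717172 s.
Cycle = t_tx + RTT = 0.0717176 s.
Throughput = L / cycle = 13744 / 0.0717176 = 192 kbps.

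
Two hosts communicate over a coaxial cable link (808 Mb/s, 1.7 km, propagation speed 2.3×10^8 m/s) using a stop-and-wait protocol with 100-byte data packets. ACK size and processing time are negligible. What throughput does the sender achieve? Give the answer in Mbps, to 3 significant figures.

t_tx = L/R = 800/808000000 = 9.90099e-07 s.
t_prop = 1700/2.3e+08 = 7.3913e-06 s; RTT = 1.47826e-05 s.
Cycle = t_tx + RTT = 1.57727e-05 s.
Throughput = L / cycle = 800 / 1.57727e-05 = 50.7 Mbps.

50.7 Mbps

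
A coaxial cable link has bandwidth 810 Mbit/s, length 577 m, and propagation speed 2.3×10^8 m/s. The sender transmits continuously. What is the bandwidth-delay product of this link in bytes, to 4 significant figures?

254.0 bytes

Propagation delay = 577 / 2.3e+08 = 2.5087e-06 s.
BDP = R × t_prop = 810000000 × 2.5087e-06 = 2032.04 bits.
In bytes: 2032.04/8 = 254.0 bytes.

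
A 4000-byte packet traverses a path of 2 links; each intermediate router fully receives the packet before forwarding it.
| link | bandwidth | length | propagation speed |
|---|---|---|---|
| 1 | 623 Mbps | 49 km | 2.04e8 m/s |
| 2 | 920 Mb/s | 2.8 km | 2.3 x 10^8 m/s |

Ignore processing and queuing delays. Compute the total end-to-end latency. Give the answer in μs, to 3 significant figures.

339 μs

L = 4000 × 8 = 32000 bits.
Transmission delays (L/R per hop): 51.3644, 34.7826 μs; sum = 86.147 μs.
Propagation delays (d/s per hop): 240.196, 12.1739 μs; sum = 252.37 μs.
End-to-end = 339 μs.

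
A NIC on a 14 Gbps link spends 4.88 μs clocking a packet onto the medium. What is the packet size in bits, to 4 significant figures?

L = R × t_tx = 14000000000 b/s × 4.88e-06 s = 68320 bits.

68320 bits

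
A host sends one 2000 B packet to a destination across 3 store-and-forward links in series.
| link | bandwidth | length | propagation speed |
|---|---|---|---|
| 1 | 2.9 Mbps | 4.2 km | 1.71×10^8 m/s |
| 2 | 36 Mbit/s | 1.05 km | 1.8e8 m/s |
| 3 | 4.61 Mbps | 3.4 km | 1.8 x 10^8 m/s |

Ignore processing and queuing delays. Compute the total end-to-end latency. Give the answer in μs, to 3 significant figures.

L = 2000 × 8 = 16000 bits.
Transmission delays (L/R per hop): 5517.24, 444.444, 3470.72 μs; sum = 9432.4 μs.
Propagation delays (d/s per hop): 24.5614, 5.83333, 18.8889 μs; sum = 49.2836 μs.
End-to-end = 9480 μs.

9480 μs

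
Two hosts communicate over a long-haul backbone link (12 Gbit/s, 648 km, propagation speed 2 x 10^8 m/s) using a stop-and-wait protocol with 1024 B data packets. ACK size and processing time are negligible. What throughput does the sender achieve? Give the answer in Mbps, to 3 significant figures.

1.26 Mbps

t_tx = L/R = 8192/12000000000 = 6.82667e-07 s.
t_prop = 648000/200000000 = 0.00324 s; RTT = 0.00648 s.
Cycle = t_tx + RTT = 0.00648068 s.
Throughput = L / cycle = 8192 / 0.00648068 = 1.26 Mbps.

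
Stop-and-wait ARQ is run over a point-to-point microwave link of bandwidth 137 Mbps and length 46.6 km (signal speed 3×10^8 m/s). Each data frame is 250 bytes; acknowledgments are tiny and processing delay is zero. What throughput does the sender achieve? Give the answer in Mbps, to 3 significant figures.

t_tx = L/R = 2000/137000000 = 1.45985e-05 s.
t_prop = 46600/300000000 = 0.000155333 s; RTT = 0.000310667 s.
Cycle = t_tx + RTT = 0.000325265 s.
Throughput = L / cycle = 2000 / 0.000325265 = 6.15 Mbps.

6.15 Mbps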